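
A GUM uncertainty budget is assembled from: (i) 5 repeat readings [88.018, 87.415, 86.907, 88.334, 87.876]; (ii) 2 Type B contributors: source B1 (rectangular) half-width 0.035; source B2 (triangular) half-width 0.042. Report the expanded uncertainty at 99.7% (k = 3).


mean = (88.018 + 87.415 + 86.907 + 88.334 + 87.876) / 5 = 87.71
s = sqrt(sum((x - mean)^2)/(n-1)) = 0.5575908
u_A = s / sqrt(n) = 0.5575908 / sqrt(5) = 0.24936219
u_B1 = 0.035 / sqrt(3) = 0.020207259
u_B2 = 0.042 / sqrt(6) = 0.017146428
uc = sqrt(0.24936219^2 + 0.020207259^2 + 0.017146428^2) = 0.2507665
U = k * uc = 3 * 0.2507665
U = 0.7523

0.7523


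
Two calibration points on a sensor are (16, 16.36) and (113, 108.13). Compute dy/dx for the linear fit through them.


slope = (y2 - y1) / (x2 - x1)
= (108.13 - 16.36) / (113 - 16)
= 91.7700 / 97
= 0.9461

0.9461


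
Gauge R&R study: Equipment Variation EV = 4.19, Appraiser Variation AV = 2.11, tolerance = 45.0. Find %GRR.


GRR = sqrt(EV^2 + AV^2) = sqrt(4.19^2 + 2.11^2) = 4.6912898
%GRR = GRR / tol * 100 = 4.6912898 / 45.0 * 100
%GRR = 10.4251

10.4251


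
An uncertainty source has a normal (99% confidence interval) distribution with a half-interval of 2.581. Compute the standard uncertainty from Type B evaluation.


u_B = half_width / 2.576
u_B = 2.581 / 2.576
u_B = 1.0019

1.0019


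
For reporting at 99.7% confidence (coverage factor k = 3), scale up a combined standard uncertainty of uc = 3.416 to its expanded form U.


U = k * uc
U = 3 * 3.416
U = 10.2480

10.2480


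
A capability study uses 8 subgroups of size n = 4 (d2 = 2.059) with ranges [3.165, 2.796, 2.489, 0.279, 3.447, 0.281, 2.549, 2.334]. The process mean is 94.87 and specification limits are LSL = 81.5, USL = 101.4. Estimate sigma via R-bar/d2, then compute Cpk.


R_bar = (3.165 + 2.796 + 2.489 + 0.279 + 3.447 + 0.281 + 2.549 + 2.334) / 8 = 2.1675
sigma = R_bar / d2 = 2.1675 / 2.059 = 1.0526955
Cp = (USL - LSL)/(6*sigma) = (101.4 - 81.5)/(6*1.0526955) = 3.1506
Cpu = (101.4 - 94.87)/(3*1.0526955) = 2.0677
Cpl = (94.87 - 81.5)/(3*1.0526955) = 4.2336
Cpk = min(Cpu, Cpl) = 2.0677

2.0677


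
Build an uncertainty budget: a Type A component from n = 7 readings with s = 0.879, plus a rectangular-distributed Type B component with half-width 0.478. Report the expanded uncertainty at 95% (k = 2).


u_A = s / sqrt(n) = 0.879 / sqrt(7) = 0.33223077
u_B = half_width / sqrt(3) = 0.478 / sqrt(3) = 0.27597343
uc = sqrt(u_A^2 + u_B^2) = sqrt(0.33223077^2 + 0.27597343^2) = 0.43190117
U = k * uc = 2 * 0.43190117
U = 0.8638

0.8638


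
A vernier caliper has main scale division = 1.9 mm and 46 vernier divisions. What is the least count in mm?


LC = MSD / n_div
= 1.9 / 46
= 0.0413

0.0413


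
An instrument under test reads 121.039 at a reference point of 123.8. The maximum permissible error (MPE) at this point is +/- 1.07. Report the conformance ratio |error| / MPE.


e = indication - reference = 121.039 - 123.8 = -2.7610
|e| = 2.7610
ratio = |e| / MPE = 2.7610 / 1.07
ratio = 2.5804

2.5804


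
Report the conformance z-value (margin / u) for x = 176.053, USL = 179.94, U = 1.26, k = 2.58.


u = U / k = 1.26 / 2.58 = 0.48837209
margin = |USL - x| = |179.94 - 176.053| = 3.887
z = margin / u = 3.887 / 0.48837209
z = 7.9591

7.9591


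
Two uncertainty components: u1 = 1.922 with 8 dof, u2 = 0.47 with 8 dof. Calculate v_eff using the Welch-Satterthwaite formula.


uc = sqrt(u1^2 + u2^2) = sqrt(1.922^2 + 0.47^2) = 1.9786319
v_eff = uc^4 / (u1^4/v1 + u2^4/v2)
= 1.9786319^4 / (1.922^4/8 + 0.47^4/8)
= 15.327101 / 1.7118817
v_eff = 8.9534

8.9534


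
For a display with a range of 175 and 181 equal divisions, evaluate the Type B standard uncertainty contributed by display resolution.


resolution = range / divisions
resolution = 175 / 181 = 0.96685083
u_res = resolution / (2*sqrt(3))
u_res = 0.96685083 / 3.4641016
u_res = 0.2791

0.2791


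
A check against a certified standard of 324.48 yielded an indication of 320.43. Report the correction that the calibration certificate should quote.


Correction = standard - reading
= 324.48 - 320.43
= 4.0500

4.0500


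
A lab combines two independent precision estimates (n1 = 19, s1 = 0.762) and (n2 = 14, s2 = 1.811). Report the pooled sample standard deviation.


s_p = sqrt(((n1-1)*s1^2 + (n2-1)*s2^2) / (n1+n2-2))
numerator = (19-1)*0.762^2 + (14-1)*1.811^2 = 10.451592 + 42.636373 = 53.087965
denominator = 19 + 14 - 2 = 31
s_p^2 = 53.087965 / 31 = 1.712515
s_p = sqrt(1.712515) = 1.3086

1.3086


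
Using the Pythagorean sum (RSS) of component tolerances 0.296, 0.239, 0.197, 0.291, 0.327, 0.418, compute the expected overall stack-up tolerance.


RSS = sqrt(0.296^2 + 0.239^2 + 0.197^2 + 0.291^2 + 0.327^2 + 0.418^2)
= sqrt(0.54988)
= 0.7415

0.7415


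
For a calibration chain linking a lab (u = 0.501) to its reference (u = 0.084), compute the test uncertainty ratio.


TUR = u_lab / u_ref
= 0.501 / 0.084
= 5.9643

5.9643


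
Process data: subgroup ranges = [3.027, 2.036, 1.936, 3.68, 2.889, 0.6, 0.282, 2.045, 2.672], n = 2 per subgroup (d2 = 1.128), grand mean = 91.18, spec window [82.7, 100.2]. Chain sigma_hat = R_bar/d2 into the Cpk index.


R_bar = (3.027 + 2.036 + 1.936 + 3.68 + 2.889 + 0.6 + 0.282 + 2.045 + 2.672) / 9 = 2.1296667
sigma = R_bar / d2 = 2.1296667 / 1.128 = 1.8880024
Cp = (USL - LSL)/(6*sigma) = (100.2 - 82.7)/(6*1.8880024) = 1.5448
Cpu = (100.2 - 91.18)/(3*1.8880024) = 1.5925
Cpl = (91.18 - 82.7)/(3*1.8880024) = 1.4972
Cpk = min(Cpu, Cpl) = 1.4972

1.4972


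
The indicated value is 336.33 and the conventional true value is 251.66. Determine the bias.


Systematic error = measured - true
= 336.33 - 251.66
= 84.6700

84.6700


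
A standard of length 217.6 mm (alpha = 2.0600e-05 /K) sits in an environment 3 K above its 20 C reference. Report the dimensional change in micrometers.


dL = L * alpha * dT
= 217.6 * 2.0600e-05 * 3
= 0.0134477 mm
dL_um = 0.0134477 * 1000 = 13.4477 um

13.4477


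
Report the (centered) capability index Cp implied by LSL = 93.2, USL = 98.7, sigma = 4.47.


Cp = (USL - LSL) / (6 * sigma)
= (98.7 - 93.2) / (6 * 4.47)
= 5.5000 / 26.8200
= 0.2051

0.2051


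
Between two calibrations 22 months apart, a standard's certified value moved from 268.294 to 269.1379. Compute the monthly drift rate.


rate = (v2 - v1) / months
= (269.1379 - 268.294) / 22
= 0.8439 / 22
= 0.0384

0.0384


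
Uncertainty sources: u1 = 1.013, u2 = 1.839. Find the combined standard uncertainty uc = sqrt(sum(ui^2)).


uc = sqrt(1.013^2 + 1.839^2)
uc = sqrt(4.40809)
uc = 2.0995

2.0995


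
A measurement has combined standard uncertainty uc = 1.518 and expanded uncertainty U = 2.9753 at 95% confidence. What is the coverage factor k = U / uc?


k = U / uc
k = 2.9753 / 1.518
k = 1.96

1.96


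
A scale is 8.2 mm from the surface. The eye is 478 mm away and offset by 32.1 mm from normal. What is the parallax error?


error = h * offset / d
= 8.2 * 32.1 / 478
= 0.5507

0.5507


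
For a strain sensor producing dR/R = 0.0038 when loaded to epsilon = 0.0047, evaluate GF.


GF = (dR/R) / epsilon
= 0.0038 / 0.0047
= 0.8085

0.8085


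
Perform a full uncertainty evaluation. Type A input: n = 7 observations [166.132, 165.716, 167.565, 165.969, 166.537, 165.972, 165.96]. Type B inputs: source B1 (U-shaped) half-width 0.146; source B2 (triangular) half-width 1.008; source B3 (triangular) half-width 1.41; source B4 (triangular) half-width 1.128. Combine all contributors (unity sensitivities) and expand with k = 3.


mean = (166.132 + 165.716 + 167.565 + 165.969 + 166.537 + 165.972 + 165.96) / 7 = 166.2644286
s = sqrt(sum((x - mean)^2)/(n-1)) = 0.62577442
u_A = s / sqrt(n) = 0.62577442 / sqrt(7) = 0.2365205
u_B1 = 0.146 / sqrt(2) = 0.10323759
u_B2 = 1.008 / sqrt(6) = 0.41151428
u_B3 = 1.41 / sqrt(6) = 0.57563009
u_B4 = 1.128 / sqrt(6) = 0.46050407
uc = sqrt(0.2365205^2 + 0.10323759^2 + 0.41151428^2 + 0.57563009^2 + 0.46050407^2) = 0.88281252
U = k * uc = 3 * 0.88281252
U = 2.6484

2.6484


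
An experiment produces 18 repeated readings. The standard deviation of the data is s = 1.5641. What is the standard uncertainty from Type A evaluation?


u_A = s / sqrt(n)
u_A = 1.5641 / sqrt(18)
u_A = 1.5641 / 4.2426407
u_A = 0.3687

0.3687


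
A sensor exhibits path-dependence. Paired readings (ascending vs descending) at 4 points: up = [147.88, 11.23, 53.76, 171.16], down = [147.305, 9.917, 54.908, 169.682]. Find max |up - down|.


|147.88 - 147.305| = 0.5750
|11.23 - 9.917| = 1.3130
|53.76 - 54.908| = 1.1480
|171.16 - 169.682| = 1.4780
hysteresis = max(diffs) = 1.4780

1.4780


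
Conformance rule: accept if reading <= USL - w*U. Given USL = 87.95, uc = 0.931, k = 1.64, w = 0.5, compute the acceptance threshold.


U = k * uc = 1.64 * 0.931 = 1.52684
guard band g = w * U = 0.5 * 1.52684 = 0.76342
AL = USL - g = 87.95 - 0.76342
AL = 87.1866

87.1866


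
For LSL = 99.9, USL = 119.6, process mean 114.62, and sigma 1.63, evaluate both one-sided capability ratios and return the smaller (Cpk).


Cpu = (USL - mean) / (3*sigma) = (119.6 - 114.62) / (3*1.63) = 1.0184
Cpl = (mean - LSL) / (3*sigma) = (114.62 - 99.9) / (3*1.63) = 3.0102
Cpk = min(Cpu, Cpl) = 1.0184

1.0184


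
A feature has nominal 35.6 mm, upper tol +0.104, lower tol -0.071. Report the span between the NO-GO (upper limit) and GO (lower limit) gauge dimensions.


GO = nominal - lower_tol (smallest hole = maximum material condition)
GO = 35.6 - 0.071 = 35.529
NO-GO = nominal + upper_tol (largest hole = least material condition)
NO-GO = 35.6 + 0.104 = 35.704
spread = NO-GO - GO = 35.704 - 35.529 = 0.1750

0.1750


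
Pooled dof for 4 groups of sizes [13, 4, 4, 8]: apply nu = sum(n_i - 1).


nu = sum_i (n_i - 1)
nu = ((13 - 1) + (4 - 1) + (4 - 1) + (8 - 1))
nu = 12 + 3 + 3 + 7
nu = 25

25


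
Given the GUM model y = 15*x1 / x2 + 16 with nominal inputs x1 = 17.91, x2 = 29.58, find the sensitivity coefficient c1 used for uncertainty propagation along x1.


y = 15*x1 / x2 + 16
dy/dx1 = 15/x2
Evaluate at x2 = 29.58: c1 = 15 / 29.58
c1 = 0.5071

0.5071


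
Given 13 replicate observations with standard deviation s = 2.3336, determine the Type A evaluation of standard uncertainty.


u_A = s / sqrt(n)
u_A = 2.3336 / sqrt(13)
u_A = 2.3336 / 3.6055513
u_A = 0.6472

0.6472


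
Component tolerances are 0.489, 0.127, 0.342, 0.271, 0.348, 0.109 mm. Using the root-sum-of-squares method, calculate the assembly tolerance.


RSS = sqrt(0.489^2 + 0.127^2 + 0.342^2 + 0.271^2 + 0.348^2 + 0.109^2)
= sqrt(0.57864)
= 0.7607

0.7607


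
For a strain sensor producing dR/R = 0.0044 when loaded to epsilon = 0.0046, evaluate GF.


GF = (dR/R) / epsilon
= 0.0044 / 0.0046
= 0.9565

0.9565


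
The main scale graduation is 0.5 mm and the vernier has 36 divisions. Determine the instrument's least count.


LC = MSD / n_div
= 0.5 / 36
= 0.0139

0.0139


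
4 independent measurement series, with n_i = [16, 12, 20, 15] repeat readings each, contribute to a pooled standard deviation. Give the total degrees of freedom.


nu = sum_i (n_i - 1)
nu = ((16 - 1) + (12 - 1) + (20 - 1) + (15 - 1))
nu = 15 + 11 + 19 + 14
nu = 59

59


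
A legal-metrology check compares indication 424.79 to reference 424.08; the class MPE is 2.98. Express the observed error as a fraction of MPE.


e = indication - reference = 424.79 - 424.08 = 0.7100
|e| = 0.7100
ratio = |e| / MPE = 0.7100 / 2.98
ratio = 0.2383

0.2383


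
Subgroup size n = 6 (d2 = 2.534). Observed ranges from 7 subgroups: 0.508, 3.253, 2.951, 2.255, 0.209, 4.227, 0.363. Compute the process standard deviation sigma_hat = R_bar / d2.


R_bar = (0.508 + 3.253 + 2.951 + 2.255 + 0.209 + 4.227 + 0.363) / 7
R_bar = 13.766 / 7 = 1.9665714
sigma_hat = R_bar / d2 = 1.9665714 / 2.534 = 0.7761

0.7761


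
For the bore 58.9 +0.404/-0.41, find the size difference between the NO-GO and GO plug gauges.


GO = nominal - lower_tol (smallest hole = maximum material condition)
GO = 58.9 - 0.41 = 58.49
NO-GO = nominal + upper_tol (largest hole = least material condition)
NO-GO = 58.9 + 0.404 = 59.304
spread = NO-GO - GO = 59.304 - 58.49 = 0.8140

0.8140


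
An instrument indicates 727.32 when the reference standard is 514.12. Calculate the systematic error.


Systematic error = measured - true
= 727.32 - 514.12
= 213.2000

213.2000


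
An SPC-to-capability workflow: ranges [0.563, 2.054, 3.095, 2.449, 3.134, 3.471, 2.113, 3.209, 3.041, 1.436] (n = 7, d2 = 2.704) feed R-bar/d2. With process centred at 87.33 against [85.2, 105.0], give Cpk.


R_bar = (0.563 + 2.054 + 3.095 + 2.449 + 3.134 + 3.471 + 2.113 + 3.209 + 3.041 + 1.436) / 10 = 2.4565
sigma = R_bar / d2 = 2.4565 / 2.704 = 0.90846893
Cp = (USL - LSL)/(6*sigma) = (105.0 - 85.2)/(6*0.90846893) = 3.6325
Cpu = (105.0 - 87.33)/(3*0.90846893) = 6.4834
Cpl = (87.33 - 85.2)/(3*0.90846893) = 0.7815
Cpk = min(Cpu, Cpl) = 0.7815

0.7815


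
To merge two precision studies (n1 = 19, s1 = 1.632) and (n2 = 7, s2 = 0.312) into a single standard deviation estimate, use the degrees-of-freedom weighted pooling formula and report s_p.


s_p = sqrt(((n1-1)*s1^2 + (n2-1)*s2^2) / (n1+n2-2))
numerator = (19-1)*1.632^2 + (7-1)*0.312^2 = 47.941632 + 0.584064 = 48.525696
denominator = 19 + 7 - 2 = 24
s_p^2 = 48.525696 / 24 = 2.021904
s_p = sqrt(2.021904) = 1.4219

1.4219


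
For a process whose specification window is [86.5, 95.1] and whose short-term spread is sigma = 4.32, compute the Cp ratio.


Cp = (USL - LSL) / (6 * sigma)
= (95.1 - 86.5) / (6 * 4.32)
= 8.6000 / 25.9200
= 0.3318

0.3318


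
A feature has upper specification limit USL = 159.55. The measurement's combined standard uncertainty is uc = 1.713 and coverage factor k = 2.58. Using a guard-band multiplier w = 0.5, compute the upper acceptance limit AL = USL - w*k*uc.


U = k * uc = 2.58 * 1.713 = 4.41954
guard band g = w * U = 0.5 * 4.41954 = 2.20977
AL = USL - g = 159.55 - 2.20977
AL = 157.3402

157.3402


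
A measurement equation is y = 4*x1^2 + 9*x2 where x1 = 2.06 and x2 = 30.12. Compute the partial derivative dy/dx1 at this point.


y = 4*x1^2 + 9*x2
dy/dx1 = 2*4*x1
Evaluate at x1 = 2.06: c1 = 8 * 2.06
c1 = 16.4800

16.4800


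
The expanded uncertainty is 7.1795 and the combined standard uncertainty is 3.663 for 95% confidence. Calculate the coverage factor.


k = U / uc
k = 7.1795 / 3.663
k = 1.96

1.96


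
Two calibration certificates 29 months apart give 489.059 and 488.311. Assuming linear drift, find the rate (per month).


rate = (v2 - v1) / months
= (488.311 - 489.059) / 29
= -0.7480 / 29
= -0.0258

-0.0258


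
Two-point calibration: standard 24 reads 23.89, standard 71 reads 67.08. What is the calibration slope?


slope = (y2 - y1) / (x2 - x1)
= (67.08 - 23.89) / (71 - 24)
= 43.1900 / 47
= 0.9189

0.9189


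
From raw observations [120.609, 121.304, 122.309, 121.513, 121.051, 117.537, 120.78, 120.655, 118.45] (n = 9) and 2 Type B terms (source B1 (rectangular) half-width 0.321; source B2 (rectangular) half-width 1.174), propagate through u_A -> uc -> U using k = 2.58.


mean = (120.609 + 121.304 + 122.309 + 121.513 + 121.051 + 117.537 + 120.78 + 120.655 + 118.45) / 9 = 120.4675556
s = sqrt(sum((x - mean)^2)/(n-1)) = 1.5139092
u_A = s / sqrt(n) = 1.5139092 / sqrt(9) = 0.5046364
u_B1 = 0.321 / sqrt(3) = 0.18532944
u_B2 = 1.174 / sqrt(3) = 0.67780922
uc = sqrt(0.5046364^2 + 0.18532944^2 + 0.67780922^2) = 0.86511863
U = k * uc = 2.58 * 0.86511863
U = 2.2320

2.2320


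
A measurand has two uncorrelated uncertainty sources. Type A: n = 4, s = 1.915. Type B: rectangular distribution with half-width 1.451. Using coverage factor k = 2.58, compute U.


u_A = s / sqrt(n) = 1.915 / sqrt(4) = 0.9575
u_B = half_width / sqrt(3) = 1.451 / sqrt(3) = 0.83773524
uc = sqrt(u_A^2 + u_B^2) = sqrt(0.9575^2 + 0.83773524^2) = 1.2722447
U = k * uc = 2.58 * 1.2722447
U = 3.2824

3.2824


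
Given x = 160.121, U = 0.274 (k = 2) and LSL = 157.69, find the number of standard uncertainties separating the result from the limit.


u = U / k = 0.274 / 2 = 0.137
margin = |LSL - x| = |157.69 - 160.121| = 2.431
z = margin / u = 2.431 / 0.137
z = 17.7445

17.7445


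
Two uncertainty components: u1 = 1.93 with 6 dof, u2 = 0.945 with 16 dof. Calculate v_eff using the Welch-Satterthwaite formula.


uc = sqrt(u1^2 + u2^2) = sqrt(1.93^2 + 0.945^2) = 2.1489358
v_eff = uc^4 / (u1^4/v1 + u2^4/v2)
= 2.1489358^4 / (1.93^4/6 + 0.945^4/16)
= 21.325232 / 2.3623234
v_eff = 9.0272

9.0272


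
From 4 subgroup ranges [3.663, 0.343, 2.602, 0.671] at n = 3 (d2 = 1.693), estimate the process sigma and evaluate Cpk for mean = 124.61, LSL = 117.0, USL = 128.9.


R_bar = (3.663 + 0.343 + 2.602 + 0.671) / 4 = 1.81975
sigma = R_bar / d2 = 1.81975 / 1.693 = 1.0748671
Cp = (USL - LSL)/(6*sigma) = (128.9 - 117.0)/(6*1.0748671) = 1.8452
Cpu = (128.9 - 124.61)/(3*1.0748671) = 1.3304
Cpl = (124.61 - 117.0)/(3*1.0748671) = 2.3600
Cpk = min(Cpu, Cpl) = 1.3304

1.3304


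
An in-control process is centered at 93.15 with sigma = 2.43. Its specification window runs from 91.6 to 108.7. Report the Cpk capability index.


Cpu = (USL - mean) / (3*sigma) = (108.7 - 93.15) / (3*2.43) = 2.1331
Cpl = (mean - LSL) / (3*sigma) = (93.15 - 91.6) / (3*2.43) = 0.2126
Cpk = min(Cpu, Cpl) = 0.2126

0.2126


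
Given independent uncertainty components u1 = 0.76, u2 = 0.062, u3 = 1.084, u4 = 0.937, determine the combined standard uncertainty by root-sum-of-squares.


uc = sqrt(0.76^2 + 0.062^2 + 1.084^2 + 0.937^2)
uc = sqrt(2.634469)
uc = 1.6231

1.6231


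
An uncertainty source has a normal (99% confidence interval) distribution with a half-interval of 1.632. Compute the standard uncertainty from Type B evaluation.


u_B = half_width / 2.576
u_B = 1.632 / 2.576
u_B = 0.6335

0.6335


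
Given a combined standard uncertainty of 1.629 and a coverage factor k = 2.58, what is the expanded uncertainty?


U = k * uc
U = 2.58 * 1.629
U = 4.2028

4.2028


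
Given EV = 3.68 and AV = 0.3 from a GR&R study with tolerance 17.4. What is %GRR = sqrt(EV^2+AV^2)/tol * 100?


GRR = sqrt(EV^2 + AV^2) = sqrt(3.68^2 + 0.3^2) = 3.692208
%GRR = GRR / tol * 100 = 3.692208 / 17.4 * 100
%GRR = 21.2196

21.2196


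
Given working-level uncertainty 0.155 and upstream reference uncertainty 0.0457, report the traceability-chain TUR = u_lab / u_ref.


TUR = u_lab / u_ref
= 0.155 / 0.0457
= 3.3917

3.3917


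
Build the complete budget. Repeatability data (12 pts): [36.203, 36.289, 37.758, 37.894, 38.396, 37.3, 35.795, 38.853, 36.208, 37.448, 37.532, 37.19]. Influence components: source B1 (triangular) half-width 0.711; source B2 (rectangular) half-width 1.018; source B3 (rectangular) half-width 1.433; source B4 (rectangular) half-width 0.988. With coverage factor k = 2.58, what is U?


mean = (36.203 + 36.289 + 37.758 + 37.894 + 38.396 + 37.3 + 35.795 + 38.853 + 36.208 + 37.448 + 37.532 + 37.19) / 12 = 37.23883333
s = sqrt(sum((x - mean)^2)/(n-1)) = 0.94875879
u_A = s / sqrt(n) = 0.94875879 / sqrt(12) = 0.27388307
u_B1 = 0.711 / sqrt(6) = 0.29026453
u_B2 = 1.018 / sqrt(3) = 0.58774257
u_B3 = 1.433 / sqrt(3) = 0.82734294
u_B4 = 0.988 / sqrt(3) = 0.57042207
uc = sqrt(0.27388307^2 + 0.29026453^2 + 0.58774257^2 + 0.82734294^2 + 0.57042207^2) = 1.2306845
U = k * uc = 2.58 * 1.2306845
U = 3.1752

3.1752


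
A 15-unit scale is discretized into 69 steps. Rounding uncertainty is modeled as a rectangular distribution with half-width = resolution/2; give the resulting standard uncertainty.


resolution = range / divisions
resolution = 15 / 69 = 0.2173913
u_res = resolution / (2*sqrt(3))
u_res = 0.2173913 / 3.4641016
u_res = 0.0628

0.0628


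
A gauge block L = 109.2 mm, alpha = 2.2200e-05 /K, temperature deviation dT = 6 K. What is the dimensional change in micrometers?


dL = L * alpha * dT
= 109.2 * 2.2200e-05 * 6
= 0.0145454 mm
dL_um = 0.0145454 * 1000 = 14.5454 um

14.5454


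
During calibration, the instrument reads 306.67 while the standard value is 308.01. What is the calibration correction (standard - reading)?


Correction = standard - reading
= 308.01 - 306.67
= 1.3400

1.3400


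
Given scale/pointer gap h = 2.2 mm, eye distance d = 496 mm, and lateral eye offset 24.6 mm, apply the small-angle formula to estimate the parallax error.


error = h * offset / d
= 2.2 * 24.6 / 496
= 0.1091

0.1091


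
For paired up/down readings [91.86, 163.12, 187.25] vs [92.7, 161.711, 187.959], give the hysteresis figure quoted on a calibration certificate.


|91.86 - 92.7| = 0.8400
|163.12 - 161.711| = 1.4090
|187.25 - 187.959| = 0.7090
hysteresis = max(diffs) = 1.4090

1.4090


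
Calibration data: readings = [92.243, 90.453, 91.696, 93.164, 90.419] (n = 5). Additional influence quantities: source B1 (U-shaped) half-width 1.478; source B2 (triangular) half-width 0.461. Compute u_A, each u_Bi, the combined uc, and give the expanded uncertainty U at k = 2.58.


mean = (92.243 + 90.453 + 91.696 + 93.164 + 90.419) / 5 = 91.595
s = sqrt(sum((x - mean)^2)/(n-1)) = 1.180996
u_A = s / sqrt(n) = 1.180996 / sqrt(5) = 0.52815747
u_B1 = 1.478 / sqrt(2) = 1.0451038
u_B2 = 0.461 / sqrt(6) = 0.18820246
uc = sqrt(0.52815747^2 + 1.0451038^2 + 0.18820246^2) = 1.1860069
U = k * uc = 2.58 * 1.1860069
U = 3.0599

3.0599


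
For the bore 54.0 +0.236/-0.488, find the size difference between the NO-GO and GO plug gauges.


GO = nominal - lower_tol (smallest hole = maximum material condition)
GO = 54.0 - 0.488 = 53.512
NO-GO = nominal + upper_tol (largest hole = least material condition)
NO-GO = 54.0 + 0.236 = 54.236
spread = NO-GO - GO = 54.236 - 53.512 = 0.7240

0.7240


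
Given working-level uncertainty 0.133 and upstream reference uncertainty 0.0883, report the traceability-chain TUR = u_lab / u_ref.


TUR = u_lab / u_ref
= 0.133 / 0.0883
= 1.5062

1.5062


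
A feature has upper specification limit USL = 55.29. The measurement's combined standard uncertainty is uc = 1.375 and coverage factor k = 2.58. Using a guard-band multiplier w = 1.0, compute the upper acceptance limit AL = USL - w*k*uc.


U = k * uc = 2.58 * 1.375 = 3.5475
guard band g = w * U = 1.0 * 3.5475 = 3.5475
AL = USL - g = 55.29 - 3.5475
AL = 51.7425

51.7425


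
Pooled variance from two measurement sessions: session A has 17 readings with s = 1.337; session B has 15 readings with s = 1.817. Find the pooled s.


s_p = sqrt(((n1-1)*s1^2 + (n2-1)*s2^2) / (n1+n2-2))
numerator = (17-1)*1.337^2 + (15-1)*1.817^2 = 28.601104 + 46.220846 = 74.82195
denominator = 17 + 15 - 2 = 30
s_p^2 = 74.82195 / 30 = 2.494065
s_p = sqrt(2.494065) = 1.5793

1.5793


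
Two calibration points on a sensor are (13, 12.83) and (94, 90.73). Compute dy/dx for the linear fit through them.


slope = (y2 - y1) / (x2 - x1)
= (90.73 - 12.83) / (94 - 13)
= 77.9000 / 81
= 0.9617

0.9617


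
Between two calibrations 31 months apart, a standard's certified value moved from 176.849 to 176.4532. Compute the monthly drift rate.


rate = (v2 - v1) / months
= (176.4532 - 176.849) / 31
= -0.3958 / 31
= -0.0128

-0.0128


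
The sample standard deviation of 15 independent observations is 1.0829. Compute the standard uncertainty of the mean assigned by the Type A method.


u_A = s / sqrt(n)
u_A = 1.0829 / sqrt(15)
u_A = 1.0829 / 3.8729833
u_A = 0.2796

0.2796


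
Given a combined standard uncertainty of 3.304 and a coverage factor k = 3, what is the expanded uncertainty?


U = k * uc
U = 3 * 3.304
U = 9.9120

9.9120


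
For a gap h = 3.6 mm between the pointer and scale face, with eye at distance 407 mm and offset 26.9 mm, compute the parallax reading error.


error = h * offset / d
= 3.6 * 26.9 / 407
= 0.2379

0.2379


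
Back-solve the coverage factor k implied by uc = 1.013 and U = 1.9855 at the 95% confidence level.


k = U / uc
k = 1.9855 / 1.013
k = 1.96

1.96


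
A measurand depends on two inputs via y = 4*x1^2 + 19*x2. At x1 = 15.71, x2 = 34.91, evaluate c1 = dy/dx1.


y = 4*x1^2 + 19*x2
dy/dx1 = 2*4*x1
Evaluate at x1 = 15.71: c1 = 8 * 15.71
c1 = 125.6800

125.6800


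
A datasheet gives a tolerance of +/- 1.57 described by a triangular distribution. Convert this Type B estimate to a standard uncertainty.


u_B = half_width / sqrt(6)
u_B = 1.57 / 2.4494897
u_B = 0.6409

0.6409


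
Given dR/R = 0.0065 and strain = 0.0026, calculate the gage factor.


GF = (dR/R) / epsilon
= 0.0065 / 0.0026
= 2.5000

2.5000


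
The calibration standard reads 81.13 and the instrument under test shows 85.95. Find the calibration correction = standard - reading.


Correction = standard - reading
= 81.13 - 85.95
= -4.8200

-4.8200


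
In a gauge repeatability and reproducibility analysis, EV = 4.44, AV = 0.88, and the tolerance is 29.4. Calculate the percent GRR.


GRR = sqrt(EV^2 + AV^2) = sqrt(4.44^2 + 0.88^2) = 4.5263672
%GRR = GRR / tol * 100 = 4.5263672 / 29.4 * 100
%GRR = 15.3958

15.3958


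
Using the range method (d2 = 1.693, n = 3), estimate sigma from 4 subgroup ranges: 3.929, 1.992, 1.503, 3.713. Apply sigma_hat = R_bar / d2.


R_bar = (3.929 + 1.992 + 1.503 + 3.713) / 4
R_bar = 11.137 / 4 = 2.78425
sigma_hat = R_bar / d2 = 2.78425 / 1.693 = 1.6446

1.6446


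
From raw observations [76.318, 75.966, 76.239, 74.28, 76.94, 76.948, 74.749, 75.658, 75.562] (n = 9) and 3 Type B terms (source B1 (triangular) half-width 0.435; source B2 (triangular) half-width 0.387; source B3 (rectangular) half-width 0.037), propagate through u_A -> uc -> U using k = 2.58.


mean = (76.318 + 75.966 + 76.239 + 74.28 + 76.94 + 76.948 + 74.749 + 75.658 + 75.562) / 9 = 75.85111111
s = sqrt(sum((x - mean)^2)/(n-1)) = 0.90653205
u_A = s / sqrt(n) = 0.90653205 / sqrt(9) = 0.30217735
u_B1 = 0.435 / sqrt(6) = 0.17758801
u_B2 = 0.387 / sqrt(6) = 0.15799209
u_B3 = 0.037 / sqrt(3) = 0.02136196
uc = sqrt(0.30217735^2 + 0.17758801^2 + 0.15799209^2 + 0.02136196^2) = 0.38505387
U = k * uc = 2.58 * 0.38505387
U = 0.9934

0.9934


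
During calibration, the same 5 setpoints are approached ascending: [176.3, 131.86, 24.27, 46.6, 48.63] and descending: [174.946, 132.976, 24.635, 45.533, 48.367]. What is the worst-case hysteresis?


|176.3 - 174.946| = 1.3540
|131.86 - 132.976| = 1.1160
|24.27 - 24.635| = 0.3650
|46.6 - 45.533| = 1.0670
|48.63 - 48.367| = 0.2630
hysteresis = max(diffs) = 1.3540

1.3540


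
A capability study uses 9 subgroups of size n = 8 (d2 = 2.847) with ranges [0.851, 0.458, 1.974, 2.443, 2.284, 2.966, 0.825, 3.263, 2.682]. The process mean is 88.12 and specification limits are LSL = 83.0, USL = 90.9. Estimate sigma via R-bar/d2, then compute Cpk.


R_bar = (0.851 + 0.458 + 1.974 + 2.443 + 2.284 + 2.966 + 0.825 + 3.263 + 2.682) / 9 = 1.9717778
sigma = R_bar / d2 = 1.9717778 / 2.847 = 0.69258089
Cp = (USL - LSL)/(6*sigma) = (90.9 - 83.0)/(6*0.69258089) = 1.9011
Cpu = (90.9 - 88.12)/(3*0.69258089) = 1.3380
Cpl = (88.12 - 83.0)/(3*0.69258089) = 2.4642
Cpk = min(Cpu, Cpl) = 1.3380

1.3380


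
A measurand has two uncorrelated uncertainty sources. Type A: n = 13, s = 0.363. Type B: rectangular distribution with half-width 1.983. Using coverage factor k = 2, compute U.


u_A = s / sqrt(n) = 0.363 / sqrt(13) = 0.10067809
u_B = half_width / sqrt(3) = 1.983 / sqrt(3) = 1.1448856
uc = sqrt(u_A^2 + u_B^2) = sqrt(0.10067809^2 + 1.1448856^2) = 1.1493038
U = k * uc = 2 * 1.1493038
U = 2.2986

2.2986


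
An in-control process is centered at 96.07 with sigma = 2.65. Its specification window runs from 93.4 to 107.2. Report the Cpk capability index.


Cpu = (USL - mean) / (3*sigma) = (107.2 - 96.07) / (3*2.65) = 1.4000
Cpl = (mean - LSL) / (3*sigma) = (96.07 - 93.4) / (3*2.65) = 0.3358
Cpk = min(Cpu, Cpl) = 0.3358

0.3358


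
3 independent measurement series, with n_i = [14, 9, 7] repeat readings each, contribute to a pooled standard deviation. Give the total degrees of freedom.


nu = sum_i (n_i - 1)
nu = ((14 - 1) + (9 - 1) + (7 - 1))
nu = 13 + 8 + 6
nu = 27

27


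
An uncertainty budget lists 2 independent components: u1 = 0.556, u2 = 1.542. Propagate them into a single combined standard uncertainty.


uc = sqrt(0.556^2 + 1.542^2)
uc = sqrt(2.6869)
uc = 1.6392

1.6392


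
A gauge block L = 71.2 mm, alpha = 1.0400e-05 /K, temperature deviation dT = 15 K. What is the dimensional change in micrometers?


dL = L * alpha * dT
= 71.2 * 1.0400e-05 * 15
= 0.0111072 mm
dL_um = 0.0111072 * 1000 = 11.1072 um

11.1072


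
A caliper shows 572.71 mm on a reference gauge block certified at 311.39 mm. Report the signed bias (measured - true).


Systematic error = measured - true
= 572.71 - 311.39
= 261.3200

261.3200


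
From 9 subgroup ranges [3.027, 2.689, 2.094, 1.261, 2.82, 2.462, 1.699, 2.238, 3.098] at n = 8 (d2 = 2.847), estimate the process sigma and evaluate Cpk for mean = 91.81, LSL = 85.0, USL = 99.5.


R_bar = (3.027 + 2.689 + 2.094 + 1.261 + 2.82 + 2.462 + 1.699 + 2.238 + 3.098) / 9 = 2.3764444
sigma = R_bar / d2 = 2.3764444 / 2.847 = 0.83471879
Cp = (USL - LSL)/(6*sigma) = (99.5 - 85.0)/(6*0.83471879) = 2.8952
Cpu = (99.5 - 91.81)/(3*0.83471879) = 3.0709
Cpl = (91.81 - 85.0)/(3*0.83471879) = 2.7195
Cpk = min(Cpu, Cpl) = 2.7195

2.7195


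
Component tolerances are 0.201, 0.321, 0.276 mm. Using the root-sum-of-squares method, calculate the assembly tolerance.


RSS = sqrt(0.201^2 + 0.321^2 + 0.276^2)
= sqrt(0.219618)
= 0.4686

0.4686


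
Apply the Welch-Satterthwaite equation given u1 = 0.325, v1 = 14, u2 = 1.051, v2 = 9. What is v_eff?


uc = sqrt(u1^2 + u2^2) = sqrt(0.325^2 + 1.051^2) = 1.1001027
v_eff = uc^4 / (u1^4/v1 + u2^4/v2)
= 1.1001027^4 / (0.325^4/14 + 1.051^4/9)
= 1.4646469 / 0.13636839
v_eff = 10.7404

10.7404


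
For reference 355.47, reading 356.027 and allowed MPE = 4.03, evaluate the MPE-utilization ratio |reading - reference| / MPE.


e = indication - reference = 356.027 - 355.47 = 0.5570
|e| = 0.5570
ratio = |e| / MPE = 0.5570 / 4.03
ratio = 0.1382

0.1382


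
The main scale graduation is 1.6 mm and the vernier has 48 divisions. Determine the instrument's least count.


LC = MSD / n_div
= 1.6 / 48
= 0.0333

0.0333


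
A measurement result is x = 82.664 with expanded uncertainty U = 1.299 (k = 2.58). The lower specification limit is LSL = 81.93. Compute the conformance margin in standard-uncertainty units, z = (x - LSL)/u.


u = U / k = 1.299 / 2.58 = 0.50348837
margin = |LSL - x| = |81.93 - 82.664| = 0.734
z = margin / u = 0.734 / 0.50348837
z = 1.4578

1.4578


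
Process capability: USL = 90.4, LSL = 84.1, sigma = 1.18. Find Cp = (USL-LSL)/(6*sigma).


Cp = (USL - LSL) / (6 * sigma)
= (90.4 - 84.1) / (6 * 1.18)
= 6.3000 / 7.0800
= 0.8898

0.8898


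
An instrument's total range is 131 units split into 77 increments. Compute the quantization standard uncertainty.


resolution = range / divisions
resolution = 131 / 77 = 1.7012987
u_res = resolution / (2*sqrt(3))
u_res = 1.7012987 / 3.4641016
u_res = 0.4911

0.4911


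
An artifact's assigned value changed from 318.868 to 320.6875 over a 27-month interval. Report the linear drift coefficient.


rate = (v2 - v1) / months
= (320.6875 - 318.868) / 27
= 1.8195 / 27
= 0.0674

0.0674


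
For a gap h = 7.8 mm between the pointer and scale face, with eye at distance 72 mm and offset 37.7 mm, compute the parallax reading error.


error = h * offset / d
= 7.8 * 37.7 / 72
= 4.0842

4.0842


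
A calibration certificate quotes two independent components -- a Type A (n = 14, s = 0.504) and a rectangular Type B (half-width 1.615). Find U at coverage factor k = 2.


u_A = s / sqrt(n) = 0.504 / sqrt(14) = 0.13469967
u_B = half_width / sqrt(3) = 1.615 / sqrt(3) = 0.93242068
uc = sqrt(u_A^2 + u_B^2) = sqrt(0.13469967^2 + 0.93242068^2) = 0.94209996
U = k * uc = 2 * 0.94209996
U = 1.8842

1.8842


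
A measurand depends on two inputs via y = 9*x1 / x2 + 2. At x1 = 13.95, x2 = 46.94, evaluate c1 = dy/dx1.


y = 9*x1 / x2 + 2
dy/dx1 = 9/x2
Evaluate at x2 = 46.94: c1 = 9 / 46.94
c1 = 0.1917

0.1917


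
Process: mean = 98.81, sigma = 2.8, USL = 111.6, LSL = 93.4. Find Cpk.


Cpu = (USL - mean) / (3*sigma) = (111.6 - 98.81) / (3*2.8) = 1.5226
Cpl = (mean - LSL) / (3*sigma) = (98.81 - 93.4) / (3*2.8) = 0.6440
Cpk = min(Cpu, Cpl) = 0.6440

0.6440


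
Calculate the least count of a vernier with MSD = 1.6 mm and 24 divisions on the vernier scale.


LC = MSD / n_div
= 1.6 / 24
= 0.0667

0.0667


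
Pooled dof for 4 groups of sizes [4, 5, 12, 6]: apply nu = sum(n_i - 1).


nu = sum_i (n_i - 1)
nu = ((4 - 1) + (5 - 1) + (12 - 1) + (6 - 1))
nu = 3 + 4 + 11 + 5
nu = 23

23


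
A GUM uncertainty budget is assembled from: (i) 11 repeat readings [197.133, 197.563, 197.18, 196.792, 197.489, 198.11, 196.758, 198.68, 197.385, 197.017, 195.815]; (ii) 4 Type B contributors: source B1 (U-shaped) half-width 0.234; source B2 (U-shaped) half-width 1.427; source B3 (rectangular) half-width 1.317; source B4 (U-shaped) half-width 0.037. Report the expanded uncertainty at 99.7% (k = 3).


mean = (197.133 + 197.563 + 197.18 + 196.792 + 197.489 + 198.11 + 196.758 + 198.68 + 197.385 + 197.017 + 195.815) / 11 = 197.2656364
s = sqrt(sum((x - mean)^2)/(n-1)) = 0.74424838
u_A = s / sqrt(n) = 0.74424838 / sqrt(11) = 0.22439933
u_B1 = 0.234 / sqrt(2) = 0.16546299
u_B2 = 1.427 / sqrt(2) = 1.0090414
u_B3 = 1.317 / sqrt(3) = 0.7603703
u_B4 = 0.037 / sqrt(2) = 0.026162951
uc = sqrt(0.22439933^2 + 0.16546299^2 + 1.0090414^2 + 0.7603703^2 + 0.026162951^2) = 1.2941194
U = k * uc = 3 * 1.2941194
U = 3.8824

3.8824


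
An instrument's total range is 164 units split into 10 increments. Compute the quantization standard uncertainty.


resolution = range / divisions
resolution = 164 / 10 = 16.4
u_res = resolution / (2*sqrt(3))
u_res = 16.4 / 3.4641016
u_res = 4.7343

4.7343


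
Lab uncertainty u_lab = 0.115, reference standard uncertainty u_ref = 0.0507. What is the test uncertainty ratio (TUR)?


TUR = u_lab / u_ref
= 0.115 / 0.0507
= 2.2682

2.2682


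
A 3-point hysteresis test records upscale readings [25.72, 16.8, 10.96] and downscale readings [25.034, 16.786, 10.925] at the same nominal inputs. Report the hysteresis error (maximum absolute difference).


|25.72 - 25.034| = 0.6860
|16.8 - 16.786| = 0.0140
|10.96 - 10.925| = 0.0350
hysteresis = max(diffs) = 0.6860

0.6860


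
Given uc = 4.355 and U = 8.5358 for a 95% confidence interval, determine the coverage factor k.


k = U / uc
k = 8.5358 / 4.355
k = 1.96

1.96


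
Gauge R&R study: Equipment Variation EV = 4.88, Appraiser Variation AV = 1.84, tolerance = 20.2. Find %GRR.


GRR = sqrt(EV^2 + AV^2) = sqrt(4.88^2 + 1.84^2) = 5.2153619
%GRR = GRR / tol * 100 = 5.2153619 / 20.2 * 100
%GRR = 25.8186

25.8186


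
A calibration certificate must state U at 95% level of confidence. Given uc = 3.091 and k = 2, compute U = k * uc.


U = k * uc
U = 2 * 3.091
U = 6.1820

6.1820


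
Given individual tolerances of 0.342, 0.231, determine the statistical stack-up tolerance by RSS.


RSS = sqrt(0.342^2 + 0.231^2)
= sqrt(0.170325)
= 0.4127

0.4127


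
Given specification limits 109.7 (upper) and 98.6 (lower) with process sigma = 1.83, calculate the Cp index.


Cp = (USL - LSL) / (6 * sigma)
= (109.7 - 98.6) / (6 * 1.83)
= 11.1000 / 10.9800
= 1.0109

1.0109


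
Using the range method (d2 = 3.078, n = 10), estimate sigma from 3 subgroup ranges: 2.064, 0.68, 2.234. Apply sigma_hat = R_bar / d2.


R_bar = (2.064 + 0.68 + 2.234) / 3
R_bar = 4.978 / 3 = 1.6593333
sigma_hat = R_bar / d2 = 1.6593333 / 3.078 = 0.5391

0.5391


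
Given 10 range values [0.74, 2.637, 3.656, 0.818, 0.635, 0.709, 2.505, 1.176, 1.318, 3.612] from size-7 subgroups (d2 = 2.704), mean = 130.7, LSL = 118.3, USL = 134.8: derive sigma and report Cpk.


R_bar = (0.74 + 2.637 + 3.656 + 0.818 + 0.635 + 0.709 + 2.505 + 1.176 + 1.318 + 3.612) / 10 = 1.7806
sigma = R_bar / d2 = 1.7806 / 2.704 = 0.65850592
Cp = (USL - LSL)/(6*sigma) = (134.8 - 118.3)/(6*0.65850592) = 4.1761
Cpu = (134.8 - 130.7)/(3*0.65850592) = 2.0754
Cpl = (130.7 - 118.3)/(3*0.65850592) = 6.2768
Cpk = min(Cpu, Cpl) = 2.0754

2.0754


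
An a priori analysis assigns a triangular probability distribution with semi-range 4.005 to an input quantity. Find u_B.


u_B = half_width / sqrt(6)
u_B = 4.005 / 2.4494897
u_B = 1.6350

1.6350


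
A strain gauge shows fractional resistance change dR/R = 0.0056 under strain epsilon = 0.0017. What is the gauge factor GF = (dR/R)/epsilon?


GF = (dR/R) / epsilon
= 0.0056 / 0.0017
= 3.2941

3.2941


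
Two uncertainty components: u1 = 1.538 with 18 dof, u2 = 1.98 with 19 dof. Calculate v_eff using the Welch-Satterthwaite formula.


uc = sqrt(u1^2 + u2^2) = sqrt(1.538^2 + 1.98^2) = 2.5071586
v_eff = uc^4 / (u1^4/v1 + u2^4/v2)
= 2.5071586^4 / (1.538^4/18 + 1.98^4/19)
= 39.511838 / 1.1197744
v_eff = 35.2855

35.2855


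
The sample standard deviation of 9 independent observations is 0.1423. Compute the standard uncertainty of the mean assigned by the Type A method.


u_A = s / sqrt(n)
u_A = 0.1423 / sqrt(9)
u_A = 0.1423 / 3
u_A = 0.0474

0.0474


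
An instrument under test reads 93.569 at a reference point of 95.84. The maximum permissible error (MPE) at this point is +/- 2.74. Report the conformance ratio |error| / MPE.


e = indication - reference = 93.569 - 95.84 = -2.2710
|e| = 2.2710
ratio = |e| / MPE = 2.2710 / 2.74
ratio = 0.8288

0.8288


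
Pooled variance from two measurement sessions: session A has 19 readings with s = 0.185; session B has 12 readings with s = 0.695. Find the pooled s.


s_p = sqrt(((n1-1)*s1^2 + (n2-1)*s2^2) / (n1+n2-2))
numerator = (19-1)*0.185^2 + (12-1)*0.695^2 = 0.61605 + 5.313275 = 5.929325
denominator = 19 + 12 - 2 = 29
s_p^2 = 5.929325 / 29 = 0.20445948
s_p = sqrt(0.20445948) = 0.4522

0.4522


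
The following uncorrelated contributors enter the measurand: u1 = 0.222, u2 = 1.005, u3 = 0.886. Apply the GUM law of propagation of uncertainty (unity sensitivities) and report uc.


uc = sqrt(0.222^2 + 1.005^2 + 0.886^2)
uc = sqrt(1.844305)
uc = 1.3581

1.3581


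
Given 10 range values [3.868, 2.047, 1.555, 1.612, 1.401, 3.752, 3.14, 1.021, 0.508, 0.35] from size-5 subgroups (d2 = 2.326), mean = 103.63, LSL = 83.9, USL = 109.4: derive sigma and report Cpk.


R_bar = (3.868 + 2.047 + 1.555 + 1.612 + 1.401 + 3.752 + 3.14 + 1.021 + 0.508 + 0.35) / 10 = 1.9254
sigma = R_bar / d2 = 1.9254 / 2.326 = 0.827773
Cp = (USL - LSL)/(6*sigma) = (109.4 - 83.9)/(6*0.827773) = 5.1343
Cpu = (109.4 - 103.63)/(3*0.827773) = 2.3235
Cpl = (103.63 - 83.9)/(3*0.827773) = 7.9450
Cpk = min(Cpu, Cpl) = 2.3235

2.3235


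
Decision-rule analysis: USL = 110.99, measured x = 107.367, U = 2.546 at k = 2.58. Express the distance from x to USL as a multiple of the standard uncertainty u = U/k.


u = U / k = 2.546 / 2.58 = 0.98682171
margin = |USL - x| = |110.99 - 107.367| = 3.623
z = margin / u = 3.623 / 0.98682171
z = 3.6714

3.6714


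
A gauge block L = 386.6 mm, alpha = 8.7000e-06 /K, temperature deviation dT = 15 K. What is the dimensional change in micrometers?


dL = L * alpha * dT
= 386.6 * 8.7000e-06 * 15
= 0.0504513 mm
dL_um = 0.0504513 * 1000 = 50.4513 um

50.4513


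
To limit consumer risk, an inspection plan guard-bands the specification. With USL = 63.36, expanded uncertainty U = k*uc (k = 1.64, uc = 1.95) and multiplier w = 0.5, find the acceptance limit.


U = k * uc = 1.64 * 1.95 = 3.198
guard band g = w * U = 0.5 * 3.198 = 1.599
AL = USL - g = 63.36 - 1.599
AL = 61.7610

61.7610


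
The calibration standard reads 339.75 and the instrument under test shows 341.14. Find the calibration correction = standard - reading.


Correction = standard - reading
= 339.75 - 341.14
= -1.3900

-1.3900


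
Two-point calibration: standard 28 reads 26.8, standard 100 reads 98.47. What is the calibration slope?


slope = (y2 - y1) / (x2 - x1)
= (98.47 - 26.8) / (100 - 28)
= 71.6700 / 72
= 0.9954

0.9954
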